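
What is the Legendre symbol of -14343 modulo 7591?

-1

(-14343/7591)
  = (839/7591)    [-14343 ≡ 839 mod 7591]
  = -(7591/839)    [QR: both ≡ 3 mod 4, sign flips]
  = -(40/839)    [7591 ≡ 40 mod 839]
  = -(5/839)    [839 ≡ 7 mod 8 ⇒ (2/839)^3 = +1]
  = -(839/5)    [QR: 5 ≡ 1 mod 4, sign kept]
  = -(4/5)    [839 ≡ 4 mod 5]
  = -(1/5)    [5 ≡ 5 mod 8 ⇒ (2/5)^2 = +1]
  = -1    [(1/5) = 1]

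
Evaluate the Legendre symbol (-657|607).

(-657|607)
  = -(657|607)    [607 ≡ 3 mod 4 ⇒ (-1|607) = -1]
  = -(50|607)    [657 ≡ 50 mod 607]
  = -(25|607)    [607 ≡ 7 mod 8 ⇒ (2|607) = +1]
  = -(607|25)    [QR: 25 ≡ 1 mod 4, sign kept]
  = -(7|25)    [607 ≡ 7 mod 25]
  = -(25|7)    [QR: 25 ≡ 1 mod 4, sign kept]
  = -(4|7)    [25 ≡ 4 mod 7]
  = -(1|7)    [7 ≡ 7 mod 8 ⇒ (2|7)^2 = +1]
  = -1    [(1|7) = 1]

-1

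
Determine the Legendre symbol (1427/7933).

-1

(1427/7933)
  = (7933/1427)    [QR: 7933 ≡ 1 mod 4, sign kept]
  = (798/1427)    [7933 ≡ 798 mod 1427]
  = -(399/1427)    [1427 ≡ 3 mod 8 ⇒ (2/1427) = -1]
  = (1427/399)    [QR: both ≡ 3 mod 4, sign flips]
  = (230/399)    [1427 ≡ 230 mod 399]
  = (115/399)    [399 ≡ 7 mod 8 ⇒ (2/399) = +1]
  = -(399/115)    [QR: both ≡ 3 mod 4, sign flips]
  = -(54/115)    [399 ≡ 54 mod 115]
  = (27/115)    [115 ≡ 3 mod 8 ⇒ (2/115) = -1]
  = -(115/27)    [QR: both ≡ 3 mod 4, sign flips]
  = -(7/27)    [115 ≡ 7 mod 27]
  = (27/7)    [QR: both ≡ 3 mod 4, sign flips]
  = (6/7)    [27 ≡ 6 mod 7]
  = (3/7)    [7 ≡ 7 mod 8 ⇒ (2/7) = +1]
  = -(7/3)    [QR: both ≡ 3 mod 4, sign flips]
  = -(1/3)    [7 ≡ 1 mod 3]
  = -1    [(1/3) = 1]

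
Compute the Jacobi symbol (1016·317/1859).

1

By multiplicativity, (1016·317/1859) = (1016/1859)·(317/1859).
First factor (1016/1859):
Factor out 2: 1016 = 2^3·127. Since 1859 ≡ 3 (mod 8), (2/1859) = -1, and (2/1859)^3 = -1. Now have -(127/1859).
Both 127 ≡ 3 and 1859 ≡ 3 (mod 4), so reciprocity gives (127/1859) = -(1859/127). Reduce: 1859 ≡ 81 (mod 127). Now have (81/127).
81 ≡ 1 (mod 4), so quadratic reciprocity gives (81/127) = (127/81). Reduce: 127 ≡ 46 (mod 81). Now have (46/81).
Factor out 2: 46 = 2·23. Since 81 ≡ 1 (mod 8), (2/81) = +1. Now have (23/81).
81 ≡ 1 (mod 4), so quadratic reciprocity gives (23/81) = (81/23). Reduce: 81 ≡ 12 (mod 23). Now have (12/23).
Factor out 2: 12 = 2^2·3. Since 23 ≡ 7 (mod 8), (2/23) = +1, and (2/23)^2 = +1. Now have (3/23).
Both 3 ≡ 3 and 23 ≡ 3 (mod 4), so reciprocity gives (3/23) = -(23/3). Reduce: 23 ≡ 2 (mod 3). Now have -(2/3).
Factor out 2: 2 = 2. Since 3 ≡ 3 (mod 8), (2/3) = -1. Now have (1/3).
(1/3) = 1. Collecting the sign factors: 1.
Second factor (317/1859):
317 ≡ 1 (mod 4), so quadratic reciprocity gives (317/1859) = (1859/317). Reduce: 1859 ≡ 274 (mod 317). Now have (274/317).
Factor out 2: 274 = 2·137. Since 317 ≡ 5 (mod 8), (2/317) = -1. Now have -(137/317).
137 ≡ 1 (mod 4), so quadratic reciprocity gives (137/317) = (317/137). Reduce: 317 ≡ 43 (mod 137). Now have -(43/137).
137 ≡ 1 (mod 4), so quadratic reciprocity gives (43/137) = (137/43). Reduce: 137 ≡ 8 (mod 43). Now have -(8/43).
Factor out 2: 8 = 2^3. Since 43 ≡ 3 (mod 8), (2/43) = -1, and (2/43)^3 = -1. Now have (1/43).
(1/43) = 1. Collecting the sign factors: 1.
Product: (1)·(1) = 1.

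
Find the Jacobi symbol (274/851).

Factor out 2: 274 = 2·137. Since 851 ≡ 3 (mod 8), (2/851) = -1. Now have -(137/851).
137 ≡ 1 (mod 4), so quadratic reciprocity gives (137/851) = (851/137). Reduce: 851 ≡ 29 (mod 137). Now have -(29/137).
29 ≡ 1 (mod 4), so quadratic reciprocity gives (29/137) = (137/29). Reduce: 137 ≡ 21 (mod 29). Now have -(21/29).
21 ≡ 1 (mod 4), so quadratic reciprocity gives (21/29) = (29/21). Reduce: 29 ≡ 8 (mod 21). Now have -(8/21).
Factor out 2: 8 = 2^3. Since 21 ≡ 5 (mod 8), (2/21) = -1, and (2/21)^3 = -1. Now have (1/21).
(1/21) = 1. Collecting the sign factors: 1.

1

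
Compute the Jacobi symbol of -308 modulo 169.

1

(-308/169)
  = (308/169)    [169 ≡ 1 mod 4 ⇒ (-1/169) = +1]
  = (139/169)    [308 ≡ 139 mod 169]
  = (169/139)    [QR: 169 ≡ 1 mod 4, sign kept]
  = (30/139)    [169 ≡ 30 mod 139]
  = -(15/139)    [139 ≡ 3 mod 8 ⇒ (2/139) = -1]
  = (139/15)    [QR: both ≡ 3 mod 4, sign flips]
  = (4/15)    [139 ≡ 4 mod 15]
  = (1/15)    [15 ≡ 7 mod 8 ⇒ (2/15)^2 = +1]
  = 1    [(1/15) = 1]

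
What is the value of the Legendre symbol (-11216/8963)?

Reduce the numerator: -11216 ≡ 6710 (mod 8963), so (-11216/8963) = (6710/8963).
Factor out 2: 6710 = 2·3355. Since 8963 ≡ 3 (mod 8), (2/8963) = -1. Now have -(3355/8963).
Both 3355 ≡ 3 and 8963 ≡ 3 (mod 4), so reciprocity gives (3355/8963) = -(8963/3355). Reduce: 8963 ≡ 2253 (mod 3355). Now have (2253/3355).
2253 ≡ 1 (mod 4), so quadratic reciprocity gives (2253/3355) = (3355/2253). Reduce: 3355 ≡ 1102 (mod 2253). Now have (1102/2253).
Factor out 2: 1102 = 2·551. Since 2253 ≡ 5 (mod 8), (2/2253) = -1. Now have -(551/2253).
2253 ≡ 1 (mod 4), so quadratic reciprocity gives (551/2253) = (2253/551). Reduce: 2253 ≡ 49 (mod 551). Now have -(49/551).
49 ≡ 1 (mod 4), so quadratic reciprocity gives (49/551) = (551/49). Reduce: 551 ≡ 12 (mod 49). Now have -(12/49).
Factor out 2: 12 = 2^2·3. Since 49 ≡ 1 (mod 8), (2/49) = +1, and (2/49)^2 = +1. Now have -(3/49).
49 ≡ 1 (mod 4), so quadratic reciprocity gives (3/49) = (49/3). Reduce: 49 ≡ 1 (mod 3). Now have -(1/3).
(1/3) = 1. Collecting the sign factors: -1.

-1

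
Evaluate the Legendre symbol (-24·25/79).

By multiplicativity, (-24·25/79) = (-24/79)·(25/79).
First factor (-24/79):
(-24/79)
  = -(24/79)    [79 ≡ 3 mod 4 ⇒ (-1/79) = -1]
  = -(3/79)    [79 ≡ 7 mod 8 ⇒ (2/79)^3 = +1]
  = (79/3)    [QR: both ≡ 3 mod 4, sign flips]
  = (1/3)    [79 ≡ 1 mod 3]
  = 1    [(1/3) = 1]
Second factor (25/79):
(25/79)
  = (79/25)    [QR: 25 ≡ 1 mod 4, sign kept]
  = (4/25)    [79 ≡ 4 mod 25]
  = (1/25)    [25 ≡ 1 mod 8 ⇒ (2/25)^2 = +1]
  = 1    [(1/25) = 1]
Product: (1)·(1) = 1.

1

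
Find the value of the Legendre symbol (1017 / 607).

-1

(1017 / 607)
  = (410 / 607)    [1017 ≡ 410 mod 607]
  = (205 / 607)    [607 ≡ 7 mod 8 ⇒ (2 / 607) = +1]
  = (607 / 205)    [QR: 205 ≡ 1 mod 4, sign kept]
  = (197 / 205)    [607 ≡ 197 mod 205]
  = (205 / 197)    [QR: 197 ≡ 1 mod 4, sign kept]
  = (8 / 197)    [205 ≡ 8 mod 197]
  = -(1 / 197)    [197 ≡ 5 mod 8 ⇒ (2 / 197)^3 = -1]
  = -1    [(1 / 197) = 1]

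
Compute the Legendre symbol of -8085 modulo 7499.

(-8085/7499)
  = -(8085/7499)    [7499 ≡ 3 mod 4 ⇒ (-1/7499) = -1]
  = -(586/7499)    [8085 ≡ 586 mod 7499]
  = (293/7499)    [7499 ≡ 3 mod 8 ⇒ (2/7499) = -1]
  = (7499/293)    [QR: 293 ≡ 1 mod 4, sign kept]
  = (174/293)    [7499 ≡ 174 mod 293]
  = -(87/293)    [293 ≡ 5 mod 8 ⇒ (2/293) = -1]
  = -(293/87)    [QR: 293 ≡ 1 mod 4, sign kept]
  = -(32/87)    [293 ≡ 32 mod 87]
  = -(1/87)    [87 ≡ 7 mod 8 ⇒ (2/87)^5 = +1]
  = -1    [(1/87) = 1]

-1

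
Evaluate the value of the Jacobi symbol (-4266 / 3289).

Reduce the numerator: -4266 ≡ 2312 (mod 3289), so (-4266 / 3289) = (2312 / 3289).
Factor out 2: 2312 = 2^3·289. Since 3289 ≡ 1 (mod 8), (2 / 3289) = +1, and (2 / 3289)^3 = +1. Now have (289 / 3289).
289 ≡ 1 (mod 4), so quadratic reciprocity gives (289 / 3289) = (3289 / 289). Reduce: 3289 ≡ 110 (mod 289). Now have (110 / 289).
Factor out 2: 110 = 2·55. Since 289 ≡ 1 (mod 8), (2 / 289) = +1. Now have (55 / 289).
289 ≡ 1 (mod 4), so quadratic reciprocity gives (55 / 289) = (289 / 55). Reduce: 289 ≡ 14 (mod 55). Now have (14 / 55).
Factor out 2: 14 = 2·7. Since 55 ≡ 7 (mod 8), (2 / 55) = +1. Now have (7 / 55).
Both 7 ≡ 3 and 55 ≡ 3 (mod 4), so reciprocity gives (7 / 55) = -(55 / 7). Reduce: 55 ≡ 6 (mod 7). Now have -(6 / 7).
Factor out 2: 6 = 2·3. Since 7 ≡ 7 (mod 8), (2 / 7) = +1. Now have -(3 / 7).
Both 3 ≡ 3 and 7 ≡ 3 (mod 4), so reciprocity gives (3 / 7) = -(7 / 3). Reduce: 7 ≡ 1 (mod 3). Now have (1 / 3).
(1 / 3) = 1. Collecting the sign factors: 1.

1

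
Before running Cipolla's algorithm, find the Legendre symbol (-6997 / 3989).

Pull out -1: (-6997 / 3989) = (-1 / 3989)·(6997 / 3989). Since 3989 ≡ 1 (mod 4), (-1 / 3989) = +1. Now have (6997 / 3989).
Reduce the numerator: 6997 ≡ 3008 (mod 3989), so (6997 / 3989) = (3008 / 3989).
Factor out 2: 3008 = 2^6·47. Since 3989 ≡ 5 (mod 8), (2 / 3989) = -1, and (2 / 3989)^6 = +1. Now have (47 / 3989).
3989 ≡ 1 (mod 4), so quadratic reciprocity gives (47 / 3989) = (3989 / 47). Reduce: 3989 ≡ 41 (mod 47). Now have (41 / 47).
41 ≡ 1 (mod 4), so quadratic reciprocity gives (41 / 47) = (47 / 41). Reduce: 47 ≡ 6 (mod 41). Now have (6 / 41).
Factor out 2: 6 = 2·3. Since 41 ≡ 1 (mod 8), (2 / 41) = +1. Now have (3 / 41).
41 ≡ 1 (mod 4), so quadratic reciprocity gives (3 / 41) = (41 / 3). Reduce: 41 ≡ 2 (mod 3). Now have (2 / 3).
Factor out 2: 2 = 2. Since 3 ≡ 3 (mod 8), (2 / 3) = -1. Now have -(1 / 3).
(1 / 3) = 1. Collecting the sign factors: -1.

-1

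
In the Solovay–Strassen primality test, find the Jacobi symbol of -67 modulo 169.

Reduce the numerator: -67 ≡ 102 (mod 169), so (-67 / 169) = (102 / 169).
Factor out 2: 102 = 2·51. Since 169 ≡ 1 (mod 8), (2 / 169) = +1. Now have (51 / 169).
169 ≡ 1 (mod 4), so quadratic reciprocity gives (51 / 169) = (169 / 51). Reduce: 169 ≡ 16 (mod 51). Now have (16 / 51).
Factor out 2: 16 = 2^4. Since 51 ≡ 3 (mod 8), (2 / 51) = -1, and (2 / 51)^4 = +1. Now have (1 / 51).
(1 / 51) = 1. Collecting the sign factors: 1.

1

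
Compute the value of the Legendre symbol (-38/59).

(-38/59)
  = -(38/59)    [59 ≡ 3 mod 4 ⇒ (-1/59) = -1]
  = (19/59)    [59 ≡ 3 mod 8 ⇒ (2/59) = -1]
  = -(59/19)    [QR: both ≡ 3 mod 4, sign flips]
  = -(2/19)    [59 ≡ 2 mod 19]
  = (1/19)    [19 ≡ 3 mod 8 ⇒ (2/19) = -1]
  = 1    [(1/19) = 1]

1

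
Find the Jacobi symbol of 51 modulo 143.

-1

Both 51 ≡ 3 and 143 ≡ 3 (mod 4), so reciprocity gives (51/143) = -(143/51). Reduce: 143 ≡ 41 (mod 51). Now have -(41/51).
41 ≡ 1 (mod 4), so quadratic reciprocity gives (41/51) = (51/41). Reduce: 51 ≡ 10 (mod 41). Now have -(10/41).
Factor out 2: 10 = 2·5. Since 41 ≡ 1 (mod 8), (2/41) = +1. Now have -(5/41).
5 ≡ 1 (mod 4), so quadratic reciprocity gives (5/41) = (41/5). Reduce: 41 ≡ 1 (mod 5). Now have -(1/5).
(1/5) = 1. Collecting the sign factors: -1.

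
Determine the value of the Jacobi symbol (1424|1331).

1

(1424|1331)
  = (93|1331)    [1424 ≡ 93 mod 1331]
  = (1331|93)    [QR: 93 ≡ 1 mod 4, sign kept]
  = (29|93)    [1331 ≡ 29 mod 93]
  = (93|29)    [QR: 29 ≡ 1 mod 4, sign kept]
  = (6|29)    [93 ≡ 6 mod 29]
  = -(3|29)    [29 ≡ 5 mod 8 ⇒ (2|29) = -1]
  = -(29|3)    [QR: 29 ≡ 1 mod 4, sign kept]
  = -(2|3)    [29 ≡ 2 mod 3]
  = (1|3)    [3 ≡ 3 mod 8 ⇒ (2|3) = -1]
  = 1    [(1|3) = 1]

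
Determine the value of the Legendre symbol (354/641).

-1

(354/641)
  = (177/641)    [641 ≡ 1 mod 8 ⇒ (2/641) = +1]
  = (641/177)    [QR: 177 ≡ 1 mod 4, sign kept]
  = (110/177)    [641 ≡ 110 mod 177]
  = (55/177)    [177 ≡ 1 mod 8 ⇒ (2/177) = +1]
  = (177/55)    [QR: 177 ≡ 1 mod 4, sign kept]
  = (12/55)    [177 ≡ 12 mod 55]
  = (3/55)    [55 ≡ 7 mod 8 ⇒ (2/55)^2 = +1]
  = -(55/3)    [QR: both ≡ 3 mod 4, sign flips]
  = -(1/3)    [55 ≡ 1 mod 3]
  = -1    [(1/3) = 1]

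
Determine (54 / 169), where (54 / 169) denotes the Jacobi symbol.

1

Factor out 2: 54 = 2·27. Since 169 ≡ 1 (mod 8), (2 / 169) = +1. Now have (27 / 169).
169 ≡ 1 (mod 4), so quadratic reciprocity gives (27 / 169) = (169 / 27). Reduce: 169 ≡ 7 (mod 27). Now have (7 / 27).
Both 7 ≡ 3 and 27 ≡ 3 (mod 4), so reciprocity gives (7 / 27) = -(27 / 7). Reduce: 27 ≡ 6 (mod 7). Now have -(6 / 7).
Factor out 2: 6 = 2·3. Since 7 ≡ 7 (mod 8), (2 / 7) = +1. Now have -(3 / 7).
Both 3 ≡ 3 and 7 ≡ 3 (mod 4), so reciprocity gives (3 / 7) = -(7 / 3). Reduce: 7 ≡ 1 (mod 3). Now have (1 / 3).
(1 / 3) = 1. Collecting the sign factors: 1.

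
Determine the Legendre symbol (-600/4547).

1

Pull out -1: (-600/4547) = (-1/4547)·(600/4547). Since 4547 ≡ 3 (mod 4), (-1/4547) = -1. Now have -(600/4547).
Factor out 2: 600 = 2^3·75. Since 4547 ≡ 3 (mod 8), (2/4547) = -1, and (2/4547)^3 = -1. Now have (75/4547).
Both 75 ≡ 3 and 4547 ≡ 3 (mod 4), so reciprocity gives (75/4547) = -(4547/75). Reduce: 4547 ≡ 47 (mod 75). Now have -(47/75).
Both 47 ≡ 3 and 75 ≡ 3 (mod 4), so reciprocity gives (47/75) = -(75/47). Reduce: 75 ≡ 28 (mod 47). Now have (28/47).
Factor out 2: 28 = 2^2·7. Since 47 ≡ 7 (mod 8), (2/47) = +1, and (2/47)^2 = +1. Now have (7/47).
Both 7 ≡ 3 and 47 ≡ 3 (mod 4), so reciprocity gives (7/47) = -(47/7). Reduce: 47 ≡ 5 (mod 7). Now have -(5/7).
5 ≡ 1 (mod 4), so quadratic reciprocity gives (5/7) = (7/5). Reduce: 7 ≡ 2 (mod 5). Now have -(2/5).
Factor out 2: 2 = 2. Since 5 ≡ 5 (mod 8), (2/5) = -1. Now have (1/5).
(1/5) = 1. Collecting the sign factors: 1.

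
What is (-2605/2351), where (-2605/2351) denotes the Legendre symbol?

-1

(-2605/2351)
  = (2097/2351)    [-2605 ≡ 2097 mod 2351]
  = (2351/2097)    [QR: 2097 ≡ 1 mod 4, sign kept]
  = (254/2097)    [2351 ≡ 254 mod 2097]
  = (127/2097)    [2097 ≡ 1 mod 8 ⇒ (2/2097) = +1]
  = (2097/127)    [QR: 2097 ≡ 1 mod 4, sign kept]
  = (65/127)    [2097 ≡ 65 mod 127]
  = (127/65)    [QR: 65 ≡ 1 mod 4, sign kept]
  = (62/65)    [127 ≡ 62 mod 65]
  = (31/65)    [65 ≡ 1 mod 8 ⇒ (2/65) = +1]
  = (65/31)    [QR: 65 ≡ 1 mod 4, sign kept]
  = (3/31)    [65 ≡ 3 mod 31]
  = -(31/3)    [QR: both ≡ 3 mod 4, sign flips]
  = -(1/3)    [31 ≡ 1 mod 3]
  = -1    [(1/3) = 1]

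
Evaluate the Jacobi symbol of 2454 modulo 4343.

-1

Factor out 2: 2454 = 2·1227. Since 4343 ≡ 7 (mod 8), (2|4343) = +1. Now have (1227|4343).
Both 1227 ≡ 3 and 4343 ≡ 3 (mod 4), so reciprocity gives (1227|4343) = -(4343|1227). Reduce: 4343 ≡ 662 (mod 1227). Now have -(662|1227).
Factor out 2: 662 = 2·331. Since 1227 ≡ 3 (mod 8), (2|1227) = -1. Now have (331|1227).
Both 331 ≡ 3 and 1227 ≡ 3 (mod 4), so reciprocity gives (331|1227) = -(1227|331). Reduce: 1227 ≡ 234 (mod 331). Now have -(234|331).
Factor out 2: 234 = 2·117. Since 331 ≡ 3 (mod 8), (2|331) = -1. Now have (117|331).
117 ≡ 1 (mod 4), so quadratic reciprocity gives (117|331) = (331|117). Reduce: 331 ≡ 97 (mod 117). Now have (97|117).
97 ≡ 1 (mod 4), so quadratic reciprocity gives (97|117) = (117|97). Reduce: 117 ≡ 20 (mod 97). Now have (20|97).
Factor out 2: 20 = 2^2·5. Since 97 ≡ 1 (mod 8), (2|97) = +1, and (2|97)^2 = +1. Now have (5|97).
5 ≡ 1 (mod 4), so quadratic reciprocity gives (5|97) = (97|5). Reduce: 97 ≡ 2 (mod 5). Now have (2|5).
Factor out 2: 2 = 2. Since 5 ≡ 5 (mod 8), (2|5) = -1. Now have -(1|5).
(1|5) = 1. Collecting the sign factors: -1.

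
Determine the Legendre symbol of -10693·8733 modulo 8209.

By multiplicativity, (-10693·8733/8209) = (-10693/8209)·(8733/8209).
First factor (-10693/8209):
Reduce the numerator: -10693 ≡ 5725 (mod 8209), so (-10693/8209) = (5725/8209).
5725 ≡ 1 (mod 4), so quadratic reciprocity gives (5725/8209) = (8209/5725). Reduce: 8209 ≡ 2484 (mod 5725). Now have (2484/5725).
Factor out 2: 2484 = 2^2·621. Since 5725 ≡ 5 (mod 8), (2/5725) = -1, and (2/5725)^2 = +1. Now have (621/5725).
621 ≡ 1 (mod 4), so quadratic reciprocity gives (621/5725) = (5725/621). Reduce: 5725 ≡ 136 (mod 621). Now have (136/621).
Factor out 2: 136 = 2^3·17. Since 621 ≡ 5 (mod 8), (2/621) = -1, and (2/621)^3 = -1. Now have -(17/621).
17 ≡ 1 (mod 4), so quadratic reciprocity gives (17/621) = (621/17). Reduce: 621 ≡ 9 (mod 17). Now have -(9/17).
9 ≡ 1 (mod 4), so quadratic reciprocity gives (9/17) = (17/9). Reduce: 17 ≡ 8 (mod 9). Now have -(8/9).
Factor out 2: 8 = 2^3. Since 9 ≡ 1 (mod 8), (2/9) = +1, and (2/9)^3 = +1. Now have -(1/9).
(1/9) = 1. Collecting the sign factors: -1.
Second factor (8733/8209):
Reduce the numerator: 8733 ≡ 524 (mod 8209), so (8733/8209) = (524/8209).
Factor out 2: 524 = 2^2·131. Since 8209 ≡ 1 (mod 8), (2/8209) = +1, and (2/8209)^2 = +1. Now have (131/8209).
8209 ≡ 1 (mod 4), so quadratic reciprocity gives (131/8209) = (8209/131). Reduce: 8209 ≡ 87 (mod 131). Now have (87/131).
Both 87 ≡ 3 and 131 ≡ 3 (mod 4), so reciprocity gives (87/131) = -(131/87). Reduce: 131 ≡ 44 (mod 87). Now have -(44/87).
Factor out 2: 44 = 2^2·11. Since 87 ≡ 7 (mod 8), (2/87) = +1, and (2/87)^2 = +1. Now have -(11/87).
Both 11 ≡ 3 and 87 ≡ 3 (mod 4), so reciprocity gives (11/87) = -(87/11). Reduce: 87 ≡ 10 (mod 11). Now have (10/11).
Factor out 2: 10 = 2·5. Since 11 ≡ 3 (mod 8), (2/11) = -1. Now have -(5/11).
5 ≡ 1 (mod 4), so quadratic reciprocity gives (5/11) = (11/5). Reduce: 11 ≡ 1 (mod 5). Now have -(1/5).
(1/5) = 1. Collecting the sign factors: -1.
Product: (-1)·(-1) = 1.

1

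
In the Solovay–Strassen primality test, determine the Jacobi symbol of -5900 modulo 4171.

(-5900|4171)
  = (2442|4171)    [-5900 ≡ 2442 mod 4171]
  = -(1221|4171)    [4171 ≡ 3 mod 8 ⇒ (2|4171) = -1]
  = -(4171|1221)    [QR: 1221 ≡ 1 mod 4, sign kept]
  = -(508|1221)    [4171 ≡ 508 mod 1221]
  = -(127|1221)    [1221 ≡ 5 mod 8 ⇒ (2|1221)^2 = +1]
  = -(1221|127)    [QR: 1221 ≡ 1 mod 4, sign kept]
  = -(78|127)    [1221 ≡ 78 mod 127]
  = -(39|127)    [127 ≡ 7 mod 8 ⇒ (2|127) = +1]
  = (127|39)    [QR: both ≡ 3 mod 4, sign flips]
  = (10|39)    [127 ≡ 10 mod 39]
  = (5|39)    [39 ≡ 7 mod 8 ⇒ (2|39) = +1]
  = (39|5)    [QR: 5 ≡ 1 mod 4, sign kept]
  = (4|5)    [39 ≡ 4 mod 5]
  = (1|5)    [5 ≡ 5 mod 8 ⇒ (2|5)^2 = +1]
  = 1    [(1|5) = 1]

1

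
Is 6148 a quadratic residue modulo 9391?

Factor out 2: 6148 = 2^2·1537. Since 9391 ≡ 7 (mod 8), (2/9391) = +1, and (2/9391)^2 = +1. Now have (1537/9391).
1537 ≡ 1 (mod 4), so quadratic reciprocity gives (1537/9391) = (9391/1537). Reduce: 9391 ≡ 169 (mod 1537). Now have (169/1537).
169 ≡ 1 (mod 4), so quadratic reciprocity gives (169/1537) = (1537/169). Reduce: 1537 ≡ 16 (mod 169). Now have (16/169).
Factor out 2: 16 = 2^4. Since 169 ≡ 1 (mod 8), (2/169) = +1, and (2/169)^4 = +1. Now have (1/169).
(1/169) = 1. Collecting the sign factors: 1.
(6148/9391) = 1, and 9391 is prime, so 6148 is a quadratic residue mod 9391.

yes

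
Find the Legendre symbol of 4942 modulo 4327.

-1

Reduce the numerator: 4942 ≡ 615 (mod 4327), so (4942 / 4327) = (615 / 4327).
Both 615 ≡ 3 and 4327 ≡ 3 (mod 4), so reciprocity gives (615 / 4327) = -(4327 / 615). Reduce: 4327 ≡ 22 (mod 615). Now have -(22 / 615).
Factor out 2: 22 = 2·11. Since 615 ≡ 7 (mod 8), (2 / 615) = +1. Now have -(11 / 615).
Both 11 ≡ 3 and 615 ≡ 3 (mod 4), so reciprocity gives (11 / 615) = -(615 / 11). Reduce: 615 ≡ 10 (mod 11). Now have (10 / 11).
Factor out 2: 10 = 2·5. Since 11 ≡ 3 (mod 8), (2 / 11) = -1. Now have -(5 / 11).
5 ≡ 1 (mod 4), so quadratic reciprocity gives (5 / 11) = (11 / 5). Reduce: 11 ≡ 1 (mod 5). Now have -(1 / 5).
(1 / 5) = 1. Collecting the sign factors: -1.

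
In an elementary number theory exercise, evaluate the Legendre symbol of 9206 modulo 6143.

1

Reduce the numerator: 9206 ≡ 3063 (mod 6143), so (9206/6143) = (3063/6143).
Both 3063 ≡ 3 and 6143 ≡ 3 (mod 4), so reciprocity gives (3063/6143) = -(6143/3063). Reduce: 6143 ≡ 17 (mod 3063). Now have -(17/3063).
17 ≡ 1 (mod 4), so quadratic reciprocity gives (17/3063) = (3063/17). Reduce: 3063 ≡ 3 (mod 17). Now have -(3/17).
17 ≡ 1 (mod 4), so quadratic reciprocity gives (3/17) = (17/3). Reduce: 17 ≡ 2 (mod 3). Now have -(2/3).
Factor out 2: 2 = 2. Since 3 ≡ 3 (mod 8), (2/3) = -1. Now have (1/3).
(1/3) = 1. Collecting the sign factors: 1.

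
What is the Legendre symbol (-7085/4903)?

1

(-7085/4903)
  = (2721/4903)    [-7085 ≡ 2721 mod 4903]
  = (4903/2721)    [QR: 2721 ≡ 1 mod 4, sign kept]
  = (2182/2721)    [4903 ≡ 2182 mod 2721]
  = (1091/2721)    [2721 ≡ 1 mod 8 ⇒ (2/2721) = +1]
  = (2721/1091)    [QR: 2721 ≡ 1 mod 4, sign kept]
  = (539/1091)    [2721 ≡ 539 mod 1091]
  = -(1091/539)    [QR: both ≡ 3 mod 4, sign flips]
  = -(13/539)    [1091 ≡ 13 mod 539]
  = -(539/13)    [QR: 13 ≡ 1 mod 4, sign kept]
  = -(6/13)    [539 ≡ 6 mod 13]
  = (3/13)    [13 ≡ 5 mod 8 ⇒ (2/13) = -1]
  = (13/3)    [QR: 13 ≡ 1 mod 4, sign kept]
  = (1/3)    [13 ≡ 1 mod 3]
  = 1    [(1/3) = 1]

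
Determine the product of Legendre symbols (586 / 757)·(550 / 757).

-1

By multiplicativity, (586·550 / 757) = (586 / 757)·(550 / 757).
First factor (586 / 757):
(586 / 757)
  = -(293 / 757)    [757 ≡ 5 mod 8 ⇒ (2 / 757) = -1]
  = -(757 / 293)    [QR: 293 ≡ 1 mod 4, sign kept]
  = -(171 / 293)    [757 ≡ 171 mod 293]
  = -(293 / 171)    [QR: 293 ≡ 1 mod 4, sign kept]
  = -(122 / 171)    [293 ≡ 122 mod 171]
  = (61 / 171)    [171 ≡ 3 mod 8 ⇒ (2 / 171) = -1]
  = (171 / 61)    [QR: 61 ≡ 1 mod 4, sign kept]
  = (49 / 61)    [171 ≡ 49 mod 61]
  = (61 / 49)    [QR: 49 ≡ 1 mod 4, sign kept]
  = (12 / 49)    [61 ≡ 12 mod 49]
  = (3 / 49)    [49 ≡ 1 mod 8 ⇒ (2 / 49)^2 = +1]
  = (49 / 3)    [QR: 49 ≡ 1 mod 4, sign kept]
  = (1 / 3)    [49 ≡ 1 mod 3]
  = 1    [(1 / 3) = 1]
Second factor (550 / 757):
(550 / 757)
  = -(275 / 757)    [757 ≡ 5 mod 8 ⇒ (2 / 757) = -1]
  = -(757 / 275)    [QR: 757 ≡ 1 mod 4, sign kept]
  = -(207 / 275)    [757 ≡ 207 mod 275]
  = (275 / 207)    [QR: both ≡ 3 mod 4, sign flips]
  = (68 / 207)    [275 ≡ 68 mod 207]
  = (17 / 207)    [207 ≡ 7 mod 8 ⇒ (2 / 207)^2 = +1]
  = (207 / 17)    [QR: 17 ≡ 1 mod 4, sign kept]
  = (3 / 17)    [207 ≡ 3 mod 17]
  = (17 / 3)    [QR: 17 ≡ 1 mod 4, sign kept]
  = (2 / 3)    [17 ≡ 2 mod 3]
  = -(1 / 3)    [3 ≡ 3 mod 8 ⇒ (2 / 3) = -1]
  = -1    [(1 / 3) = 1]
Product: (1)·(-1) = -1.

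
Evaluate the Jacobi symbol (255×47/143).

-1

By multiplicativity, (255·47/143) = (255/143)·(47/143).
First factor (255/143):
(255/143)
  = (112/143)    [255 ≡ 112 mod 143]
  = (7/143)    [143 ≡ 7 mod 8 ⇒ (2/143)^4 = +1]
  = -(143/7)    [QR: both ≡ 3 mod 4, sign flips]
  = -(3/7)    [143 ≡ 3 mod 7]
  = (7/3)    [QR: both ≡ 3 mod 4, sign flips]
  = (1/3)    [7 ≡ 1 mod 3]
  = 1    [(1/3) = 1]
Second factor (47/143):
(47/143)
  = -(143/47)    [QR: both ≡ 3 mod 4, sign flips]
  = -(2/47)    [143 ≡ 2 mod 47]
  = -(1/47)    [47 ≡ 7 mod 8 ⇒ (2/47) = +1]
  = -1    [(1/47) = 1]
Product: (1)·(-1) = -1.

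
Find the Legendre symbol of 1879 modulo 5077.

-1

(1879/5077)
  = (5077/1879)    [QR: 5077 ≡ 1 mod 4, sign kept]
  = (1319/1879)    [5077 ≡ 1319 mod 1879]
  = -(1879/1319)    [QR: both ≡ 3 mod 4, sign flips]
  = -(560/1319)    [1879 ≡ 560 mod 1319]
  = -(35/1319)    [1319 ≡ 7 mod 8 ⇒ (2/1319)^4 = +1]
  = (1319/35)    [QR: both ≡ 3 mod 4, sign flips]
  = (24/35)    [1319 ≡ 24 mod 35]
  = -(3/35)    [35 ≡ 3 mod 8 ⇒ (2/35)^3 = -1]
  = (35/3)    [QR: both ≡ 3 mod 4, sign flips]
  = (2/3)    [35 ≡ 2 mod 3]
  = -(1/3)    [3 ≡ 3 mod 8 ⇒ (2/3) = -1]
  = -1    [(1/3) = 1]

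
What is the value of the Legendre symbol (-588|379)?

Pull out -1: (-588|379) = (-1|379)·(588|379). Since 379 ≡ 3 (mod 4), (-1|379) = -1. Now have -(588|379).
Reduce the numerator: 588 ≡ 209 (mod 379), so (588|379) = (209|379).
209 ≡ 1 (mod 4), so quadratic reciprocity gives (209|379) = (379|209). Reduce: 379 ≡ 170 (mod 209). Now have -(170|209).
Factor out 2: 170 = 2·85. Since 209 ≡ 1 (mod 8), (2|209) = +1. Now have -(85|209).
85 ≡ 1 (mod 4), so quadratic reciprocity gives (85|209) = (209|85). Reduce: 209 ≡ 39 (mod 85). Now have -(39|85).
85 ≡ 1 (mod 4), so quadratic reciprocity gives (39|85) = (85|39). Reduce: 85 ≡ 7 (mod 39). Now have -(7|39).
Both 7 ≡ 3 and 39 ≡ 3 (mod 4), so reciprocity gives (7|39) = -(39|7). Reduce: 39 ≡ 4 (mod 7). Now have (4|7).
Factor out 2: 4 = 2^2. Since 7 ≡ 7 (mod 8), (2|7) = +1, and (2|7)^2 = +1. Now have (1|7).
(1|7) = 1. Collecting the sign factors: 1.

1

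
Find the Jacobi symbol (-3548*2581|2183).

-1

By multiplicativity, (-3548·2581|2183) = (-3548|2183)·(2581|2183).
First factor (-3548|2183):
(-3548|2183)
  = (818|2183)    [-3548 ≡ 818 mod 2183]
  = (409|2183)    [2183 ≡ 7 mod 8 ⇒ (2|2183) = +1]
  = (2183|409)    [QR: 409 ≡ 1 mod 4, sign kept]
  = (138|409)    [2183 ≡ 138 mod 409]
  = (69|409)    [409 ≡ 1 mod 8 ⇒ (2|409) = +1]
  = (409|69)    [QR: 69 ≡ 1 mod 4, sign kept]
  = (64|69)    [409 ≡ 64 mod 69]
  = (1|69)    [69 ≡ 5 mod 8 ⇒ (2|69)^6 = +1]
  = 1    [(1|69) = 1]
Second factor (2581|2183):
(2581|2183)
  = (398|2183)    [2581 ≡ 398 mod 2183]
  = (199|2183)    [2183 ≡ 7 mod 8 ⇒ (2|2183) = +1]
  = -(2183|199)    [QR: both ≡ 3 mod 4, sign flips]
  = -(193|199)    [2183 ≡ 193 mod 199]
  = -(199|193)    [QR: 193 ≡ 1 mod 4, sign kept]
  = -(6|193)    [199 ≡ 6 mod 193]
  = -(3|193)    [193 ≡ 1 mod 8 ⇒ (2|193) = +1]
  = -(193|3)    [QR: 193 ≡ 1 mod 4, sign kept]
  = -(1|3)    [193 ≡ 1 mod 3]
  = -1    [(1|3) = 1]
Product: (1)·(-1) = -1.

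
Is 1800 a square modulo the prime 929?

yes

(1800|929)
  = (871|929)    [1800 ≡ 871 mod 929]
  = (929|871)    [QR: 929 ≡ 1 mod 4, sign kept]
  = (58|871)    [929 ≡ 58 mod 871]
  = (29|871)    [871 ≡ 7 mod 8 ⇒ (2|871) = +1]
  = (871|29)    [QR: 29 ≡ 1 mod 4, sign kept]
  = (1|29)    [871 ≡ 1 mod 29]
  = 1    [(1|29) = 1]
(1800|929) = 1, and 929 is prime, so 1800 is a quadratic residue mod 929.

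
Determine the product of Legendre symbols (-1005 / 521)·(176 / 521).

1

By multiplicativity, (-1005·176 / 521) = (-1005 / 521)·(176 / 521).
First factor (-1005 / 521):
Reduce the numerator: -1005 ≡ 37 (mod 521), so (-1005 / 521) = (37 / 521).
37 ≡ 1 (mod 4), so quadratic reciprocity gives (37 / 521) = (521 / 37). Reduce: 521 ≡ 3 (mod 37). Now have (3 / 37).
37 ≡ 1 (mod 4), so quadratic reciprocity gives (3 / 37) = (37 / 3). Reduce: 37 ≡ 1 (mod 3). Now have (1 / 3).
(1 / 3) = 1. Collecting the sign factors: 1.
Second factor (176 / 521):
Factor out 2: 176 = 2^4·11. Since 521 ≡ 1 (mod 8), (2 / 521) = +1, and (2 / 521)^4 = +1. Now have (11 / 521).
521 ≡ 1 (mod 4), so quadratic reciprocity gives (11 / 521) = (521 / 11). Reduce: 521 ≡ 4 (mod 11). Now have (4 / 11).
Factor out 2: 4 = 2^2. Since 11 ≡ 3 (mod 8), (2 / 11) = -1, and (2 / 11)^2 = +1. Now have (1 / 11).
(1 / 11) = 1. Collecting the sign factors: 1.
Product: (1)·(1) = 1.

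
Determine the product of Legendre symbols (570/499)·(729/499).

-1

By multiplicativity, (570·729/499) = (570/499)·(729/499).
First factor (570/499):
(570/499)
  = (71/499)    [570 ≡ 71 mod 499]
  = -(499/71)    [QR: both ≡ 3 mod 4, sign flips]
  = -(2/71)    [499 ≡ 2 mod 71]
  = -(1/71)    [71 ≡ 7 mod 8 ⇒ (2/71) = +1]
  = -1    [(1/71) = 1]
Second factor (729/499):
(729/499)
  = (230/499)    [729 ≡ 230 mod 499]
  = -(115/499)    [499 ≡ 3 mod 8 ⇒ (2/499) = -1]
  = (499/115)    [QR: both ≡ 3 mod 4, sign flips]
  = (39/115)    [499 ≡ 39 mod 115]
  = -(115/39)    [QR: both ≡ 3 mod 4, sign flips]
  = -(37/39)    [115 ≡ 37 mod 39]
  = -(39/37)    [QR: 37 ≡ 1 mod 4, sign kept]
  = -(2/37)    [39 ≡ 2 mod 37]
  = (1/37)    [37 ≡ 5 mod 8 ⇒ (2/37) = -1]
  = 1    [(1/37) = 1]
Product: (-1)·(1) = -1.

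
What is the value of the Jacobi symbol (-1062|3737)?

Reduce the numerator: -1062 ≡ 2675 (mod 3737), so (-1062|3737) = (2675|3737).
3737 ≡ 1 (mod 4), so quadratic reciprocity gives (2675|3737) = (3737|2675). Reduce: 3737 ≡ 1062 (mod 2675). Now have (1062|2675).
Factor out 2: 1062 = 2·531. Since 2675 ≡ 3 (mod 8), (2|2675) = -1. Now have -(531|2675).
Both 531 ≡ 3 and 2675 ≡ 3 (mod 4), so reciprocity gives (531|2675) = -(2675|531). Reduce: 2675 ≡ 20 (mod 531). Now have (20|531).
Factor out 2: 20 = 2^2·5. Since 531 ≡ 3 (mod 8), (2|531) = -1, and (2|531)^2 = +1. Now have (5|531).
5 ≡ 1 (mod 4), so quadratic reciprocity gives (5|531) = (531|5). Reduce: 531 ≡ 1 (mod 5). Now have (1|5).
(1|5) = 1. Collecting the sign factors: 1.

1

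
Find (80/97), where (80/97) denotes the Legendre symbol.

Factor out 2: 80 = 2^4·5. Since 97 ≡ 1 (mod 8), (2/97) = +1, and (2/97)^4 = +1. Now have (5/97).
5 ≡ 1 (mod 4), so quadratic reciprocity gives (5/97) = (97/5). Reduce: 97 ≡ 2 (mod 5). Now have (2/5).
Factor out 2: 2 = 2. Since 5 ≡ 5 (mod 8), (2/5) = -1. Now have -(1/5).
(1/5) = 1. Collecting the sign factors: -1.

-1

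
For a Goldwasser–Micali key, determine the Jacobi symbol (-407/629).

(-407/629)
  = (407/629)    [629 ≡ 1 mod 4 ⇒ (-1/629) = +1]
  = (629/407)    [QR: 629 ≡ 1 mod 4, sign kept]
  = (222/407)    [629 ≡ 222 mod 407]
  = (111/407)    [407 ≡ 7 mod 8 ⇒ (2/407) = +1]
  = -(407/111)    [QR: both ≡ 3 mod 4, sign flips]
  = -(74/111)    [407 ≡ 74 mod 111]
  = -(37/111)    [111 ≡ 7 mod 8 ⇒ (2/111) = +1]
  = -(111/37)    [QR: 37 ≡ 1 mod 4, sign kept]
  = -(0/37)    [111 ≡ 0 mod 37]
  = 0    [numerator 0, gcd > 1]

0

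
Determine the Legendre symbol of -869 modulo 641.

Pull out -1: (-869/641) = (-1/641)·(869/641). Since 641 ≡ 1 (mod 4), (-1/641) = +1. Now have (869/641).
Reduce the numerator: 869 ≡ 228 (mod 641), so (869/641) = (228/641).
Factor out 2: 228 = 2^2·57. Since 641 ≡ 1 (mod 8), (2/641) = +1, and (2/641)^2 = +1. Now have (57/641).
57 ≡ 1 (mod 4), so quadratic reciprocity gives (57/641) = (641/57). Reduce: 641 ≡ 14 (mod 57). Now have (14/57).
Factor out 2: 14 = 2·7. Since 57 ≡ 1 (mod 8), (2/57) = +1. Now have (7/57).
57 ≡ 1 (mod 4), so quadratic reciprocity gives (7/57) = (57/7). Reduce: 57 ≡ 1 (mod 7). Now have (1/7).
(1/7) = 1. Collecting the sign factors: 1.

1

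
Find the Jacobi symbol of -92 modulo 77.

Reduce the numerator: -92 ≡ 62 (mod 77), so (-92/77) = (62/77).
Factor out 2: 62 = 2·31. Since 77 ≡ 5 (mod 8), (2/77) = -1. Now have -(31/77).
77 ≡ 1 (mod 4), so quadratic reciprocity gives (31/77) = (77/31). Reduce: 77 ≡ 15 (mod 31). Now have -(15/31).
Both 15 ≡ 3 and 31 ≡ 3 (mod 4), so reciprocity gives (15/31) = -(31/15). Reduce: 31 ≡ 1 (mod 15). Now have (1/15).
(1/15) = 1. Collecting the sign factors: 1.

1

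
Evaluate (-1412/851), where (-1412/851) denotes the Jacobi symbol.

1

Pull out -1: (-1412/851) = (-1/851)·(1412/851). Since 851 ≡ 3 (mod 4), (-1/851) = -1. Now have -(1412/851).
Reduce the numerator: 1412 ≡ 561 (mod 851), so (1412/851) = (561/851).
561 ≡ 1 (mod 4), so quadratic reciprocity gives (561/851) = (851/561). Reduce: 851 ≡ 290 (mod 561). Now have -(290/561).
Factor out 2: 290 = 2·145. Since 561 ≡ 1 (mod 8), (2/561) = +1. Now have -(145/561).
145 ≡ 1 (mod 4), so quadratic reciprocity gives (145/561) = (561/145). Reduce: 561 ≡ 126 (mod 145). Now have -(126/145).
Factor out 2: 126 = 2·63. Since 145 ≡ 1 (mod 8), (2/145) = +1. Now have -(63/145).
145 ≡ 1 (mod 4), so quadratic reciprocity gives (63/145) = (145/63). Reduce: 145 ≡ 19 (mod 63). Now have -(19/63).
Both 19 ≡ 3 and 63 ≡ 3 (mod 4), so reciprocity gives (19/63) = -(63/19). Reduce: 63 ≡ 6 (mod 19). Now have (6/19).
Factor out 2: 6 = 2·3. Since 19 ≡ 3 (mod 8), (2/19) = -1. Now have -(3/19).
Both 3 ≡ 3 and 19 ≡ 3 (mod 4), so reciprocity gives (3/19) = -(19/3). Reduce: 19 ≡ 1 (mod 3). Now have (1/3).
(1/3) = 1. Collecting the sign factors: 1.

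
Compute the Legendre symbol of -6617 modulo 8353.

1

Reduce the numerator: -6617 ≡ 1736 (mod 8353), so (-6617|8353) = (1736|8353).
Factor out 2: 1736 = 2^3·217. Since 8353 ≡ 1 (mod 8), (2|8353) = +1, and (2|8353)^3 = +1. Now have (217|8353).
217 ≡ 1 (mod 4), so quadratic reciprocity gives (217|8353) = (8353|217). Reduce: 8353 ≡ 107 (mod 217). Now have (107|217).
217 ≡ 1 (mod 4), so quadratic reciprocity gives (107|217) = (217|107). Reduce: 217 ≡ 3 (mod 107). Now have (3|107).
Both 3 ≡ 3 and 107 ≡ 3 (mod 4), so reciprocity gives (3|107) = -(107|3). Reduce: 107 ≡ 2 (mod 3). Now have -(2|3).
Factor out 2: 2 = 2. Since 3 ≡ 3 (mod 8), (2|3) = -1. Now have (1|3).
(1|3) = 1. Collecting the sign factors: 1.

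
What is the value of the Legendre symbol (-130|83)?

1

Reduce the numerator: -130 ≡ 36 (mod 83), so (-130|83) = (36|83).
Factor out 2: 36 = 2^2·9. Since 83 ≡ 3 (mod 8), (2|83) = -1, and (2|83)^2 = +1. Now have (9|83).
9 ≡ 1 (mod 4), so quadratic reciprocity gives (9|83) = (83|9). Reduce: 83 ≡ 2 (mod 9). Now have (2|9).
Factor out 2: 2 = 2. Since 9 ≡ 1 (mod 8), (2|9) = +1. Now have (1|9).
(1|9) = 1. Collecting the sign factors: 1.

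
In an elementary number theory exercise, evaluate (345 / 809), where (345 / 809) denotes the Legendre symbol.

345 ≡ 1 (mod 4), so quadratic reciprocity gives (345 / 809) = (809 / 345). Reduce: 809 ≡ 119 (mod 345). Now have (119 / 345).
345 ≡ 1 (mod 4), so quadratic reciprocity gives (119 / 345) = (345 / 119). Reduce: 345 ≡ 107 (mod 119). Now have (107 / 119).
Both 107 ≡ 3 and 119 ≡ 3 (mod 4), so reciprocity gives (107 / 119) = -(119 / 107). Reduce: 119 ≡ 12 (mod 107). Now have -(12 / 107).
Factor out 2: 12 = 2^2·3. Since 107 ≡ 3 (mod 8), (2 / 107) = -1, and (2 / 107)^2 = +1. Now have -(3 / 107).
Both 3 ≡ 3 and 107 ≡ 3 (mod 4), so reciprocity gives (3 / 107) = -(107 / 3). Reduce: 107 ≡ 2 (mod 3). Now have (2 / 3).
Factor out 2: 2 = 2. Since 3 ≡ 3 (mod 8), (2 / 3) = -1. Now have -(1 / 3).
(1 / 3) = 1. Collecting the sign factors: -1.

-1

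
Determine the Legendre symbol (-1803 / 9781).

-1

(-1803 / 9781)
  = (7978 / 9781)    [-1803 ≡ 7978 mod 9781]
  = -(3989 / 9781)    [9781 ≡ 5 mod 8 ⇒ (2 / 9781) = -1]
  = -(9781 / 3989)    [QR: 3989 ≡ 1 mod 4, sign kept]
  = -(1803 / 3989)    [9781 ≡ 1803 mod 3989]
  = -(3989 / 1803)    [QR: 3989 ≡ 1 mod 4, sign kept]
  = -(383 / 1803)    [3989 ≡ 383 mod 1803]
  = (1803 / 383)    [QR: both ≡ 3 mod 4, sign flips]
  = (271 / 383)    [1803 ≡ 271 mod 383]
  = -(383 / 271)    [QR: both ≡ 3 mod 4, sign flips]
  = -(112 / 271)    [383 ≡ 112 mod 271]
  = -(7 / 271)    [271 ≡ 7 mod 8 ⇒ (2 / 271)^4 = +1]
  = (271 / 7)    [QR: both ≡ 3 mod 4, sign flips]
  = (5 / 7)    [271 ≡ 5 mod 7]
  = (7 / 5)    [QR: 5 ≡ 1 mod 4, sign kept]
  = (2 / 5)    [7 ≡ 2 mod 5]
  = -(1 / 5)    [5 ≡ 5 mod 8 ⇒ (2 / 5) = -1]
  = -1    [(1 / 5) = 1]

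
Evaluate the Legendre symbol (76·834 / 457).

By multiplicativity, (76·834 / 457) = (76 / 457)·(834 / 457).
First factor (76 / 457):
(76 / 457)
  = (19 / 457)    [457 ≡ 1 mod 8 ⇒ (2 / 457)^2 = +1]
  = (457 / 19)    [QR: 457 ≡ 1 mod 4, sign kept]
  = (1 / 19)    [457 ≡ 1 mod 19]
  = 1    [(1 / 19) = 1]
Second factor (834 / 457):
(834 / 457)
  = (377 / 457)    [834 ≡ 377 mod 457]
  = (457 / 377)    [QR: 377 ≡ 1 mod 4, sign kept]
  = (80 / 377)    [457 ≡ 80 mod 377]
  = (5 / 377)    [377 ≡ 1 mod 8 ⇒ (2 / 377)^4 = +1]
  = (377 / 5)    [QR: 5 ≡ 1 mod 4, sign kept]
  = (2 / 5)    [377 ≡ 2 mod 5]
  = -(1 / 5)    [5 ≡ 5 mod 8 ⇒ (2 / 5) = -1]
  = -1    [(1 / 5) = 1]
Product: (1)·(-1) = -1.

-1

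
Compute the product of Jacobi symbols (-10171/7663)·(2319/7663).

By multiplicativity, (-10171·2319/7663) = (-10171/7663)·(2319/7663).
First factor (-10171/7663):
Reduce the numerator: -10171 ≡ 5155 (mod 7663), so (-10171/7663) = (5155/7663).
Both 5155 ≡ 3 and 7663 ≡ 3 (mod 4), so reciprocity gives (5155/7663) = -(7663/5155). Reduce: 7663 ≡ 2508 (mod 5155). Now have -(2508/5155).
Factor out 2: 2508 = 2^2·627. Since 5155 ≡ 3 (mod 8), (2/5155) = -1, and (2/5155)^2 = +1. Now have -(627/5155).
Both 627 ≡ 3 and 5155 ≡ 3 (mod 4), so reciprocity gives (627/5155) = -(5155/627). Reduce: 5155 ≡ 139 (mod 627). Now have (139/627).
Both 139 ≡ 3 and 627 ≡ 3 (mod 4), so reciprocity gives (139/627) = -(627/139). Reduce: 627 ≡ 71 (mod 139). Now have -(71/139).
Both 71 ≡ 3 and 139 ≡ 3 (mod 4), so reciprocity gives (71/139) = -(139/71). Reduce: 139 ≡ 68 (mod 71). Now have (68/71).
Factor out 2: 68 = 2^2·17. Since 71 ≡ 7 (mod 8), (2/71) = +1, and (2/71)^2 = +1. Now have (17/71).
17 ≡ 1 (mod 4), so quadratic reciprocity gives (17/71) = (71/17). Reduce: 71 ≡ 3 (mod 17). Now have (3/17).
17 ≡ 1 (mod 4), so quadratic reciprocity gives (3/17) = (17/3). Reduce: 17 ≡ 2 (mod 3). Now have (2/3).
Factor out 2: 2 = 2. Since 3 ≡ 3 (mod 8), (2/3) = -1. Now have -(1/3).
(1/3) = 1. Collecting the sign factors: -1.
Second factor (2319/7663):
Both 2319 ≡ 3 and 7663 ≡ 3 (mod 4), so reciprocity gives (2319/7663) = -(7663/2319). Reduce: 7663 ≡ 706 (mod 2319). Now have -(706/2319).
Factor out 2: 706 = 2·353. Since 2319 ≡ 7 (mod 8), (2/2319) = +1. Now have -(353/2319).
353 ≡ 1 (mod 4), so quadratic reciprocity gives (353/2319) = (2319/353). Reduce: 2319 ≡ 201 (mod 353). Now have -(201/353).
201 ≡ 1 (mod 4), so quadratic reciprocity gives (201/353) = (353/201). Reduce: 353 ≡ 152 (mod 201). Now have -(152/201).
Factor out 2: 152 = 2^3·19. Since 201 ≡ 1 (mod 8), (2/201) = +1, and (2/201)^3 = +1. Now have -(19/201).
201 ≡ 1 (mod 4), so quadratic reciprocity gives (19/201) = (201/19). Reduce: 201 ≡ 11 (mod 19). Now have -(11/19).
Both 11 ≡ 3 and 19 ≡ 3 (mod 4), so reciprocity gives (11/19) = -(19/11). Reduce: 19 ≡ 8 (mod 11). Now have (8/11).
Factor out 2: 8 = 2^3. Since 11 ≡ 3 (mod 8), (2/11) = -1, and (2/11)^3 = -1. Now have -(1/11).
(1/11) = 1. Collecting the sign factors: -1.
Product: (-1)·(-1) = 1.

1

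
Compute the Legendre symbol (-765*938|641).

By multiplicativity, (-765·938|641) = (-765|641)·(938|641).
First factor (-765|641):
(-765|641)
  = (517|641)    [-765 ≡ 517 mod 641]
  = (641|517)    [QR: 517 ≡ 1 mod 4, sign kept]
  = (124|517)    [641 ≡ 124 mod 517]
  = (31|517)    [517 ≡ 5 mod 8 ⇒ (2|517)^2 = +1]
  = (517|31)    [QR: 517 ≡ 1 mod 4, sign kept]
  = (21|31)    [517 ≡ 21 mod 31]
  = (31|21)    [QR: 21 ≡ 1 mod 4, sign kept]
  = (10|21)    [31 ≡ 10 mod 21]
  = -(5|21)    [21 ≡ 5 mod 8 ⇒ (2|21) = -1]
  = -(21|5)    [QR: 5 ≡ 1 mod 4, sign kept]
  = -(1|5)    [21 ≡ 1 mod 5]
  = -1    [(1|5) = 1]
Second factor (938|641):
(938|641)
  = (297|641)    [938 ≡ 297 mod 641]
  = (641|297)    [QR: 297 ≡ 1 mod 4, sign kept]
  = (47|297)    [641 ≡ 47 mod 297]
  = (297|47)    [QR: 297 ≡ 1 mod 4, sign kept]
  = (15|47)    [297 ≡ 15 mod 47]
  = -(47|15)    [QR: both ≡ 3 mod 4, sign flips]
  = -(2|15)    [47 ≡ 2 mod 15]
  = -(1|15)    [15 ≡ 7 mod 8 ⇒ (2|15) = +1]
  = -1    [(1|15) = 1]
Product: (-1)·(-1) = 1.

1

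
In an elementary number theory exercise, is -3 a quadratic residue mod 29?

(-3/29)
  = (26/29)    [-3 ≡ 26 mod 29]
  = -(13/29)    [29 ≡ 5 mod 8 ⇒ (2/29) = -1]
  = -(29/13)    [QR: 13 ≡ 1 mod 4, sign kept]
  = -(3/13)    [29 ≡ 3 mod 13]
  = -(13/3)    [QR: 13 ≡ 1 mod 4, sign kept]
  = -(1/3)    [13 ≡ 1 mod 3]
  = -1    [(1/3) = 1]
(-3/29) = -1, and 29 is prime, so -3 is not a quadratic residue mod 29.

no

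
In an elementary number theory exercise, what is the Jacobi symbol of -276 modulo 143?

-1

(-276|143)
  = (10|143)    [-276 ≡ 10 mod 143]
  = (5|143)    [143 ≡ 7 mod 8 ⇒ (2|143) = +1]
  = (143|5)    [QR: 5 ≡ 1 mod 4, sign kept]
  = (3|5)    [143 ≡ 3 mod 5]
  = (5|3)    [QR: 5 ≡ 1 mod 4, sign kept]
  = (2|3)    [5 ≡ 2 mod 3]
  = -(1|3)    [3 ≡ 3 mod 8 ⇒ (2|3) = -1]
  = -1    [(1|3) = 1]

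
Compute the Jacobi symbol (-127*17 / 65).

1

By multiplicativity, (-127·17 / 65) = (-127 / 65)·(17 / 65).
First factor (-127 / 65):
Reduce the numerator: -127 ≡ 3 (mod 65), so (-127 / 65) = (3 / 65).
65 ≡ 1 (mod 4), so quadratic reciprocity gives (3 / 65) = (65 / 3). Reduce: 65 ≡ 2 (mod 3). Now have (2 / 3).
Factor out 2: 2 = 2. Since 3 ≡ 3 (mod 8), (2 / 3) = -1. Now have -(1 / 3).
(1 / 3) = 1. Collecting the sign factors: -1.
Second factor (17 / 65):
17 ≡ 1 (mod 4), so quadratic reciprocity gives (17 / 65) = (65 / 17). Reduce: 65 ≡ 14 (mod 17). Now have (14 / 17).
Factor out 2: 14 = 2·7. Since 17 ≡ 1 (mod 8), (2 / 17) = +1. Now have (7 / 17).
17 ≡ 1 (mod 4), so quadratic reciprocity gives (7 / 17) = (17 / 7). Reduce: 17 ≡ 3 (mod 7). Now have (3 / 7).
Both 3 ≡ 3 and 7 ≡ 3 (mod 4), so reciprocity gives (3 / 7) = -(7 / 3). Reduce: 7 ≡ 1 (mod 3). Now have -(1 / 3).
(1 / 3) = 1. Collecting the sign factors: -1.
Product: (-1)·(-1) = 1.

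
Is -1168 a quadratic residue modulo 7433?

Pull out -1: (-1168/7433) = (-1/7433)·(1168/7433). Since 7433 ≡ 1 (mod 4), (-1/7433) = +1. Now have (1168/7433).
Factor out 2: 1168 = 2^4·73. Since 7433 ≡ 1 (mod 8), (2/7433) = +1, and (2/7433)^4 = +1. Now have (73/7433).
73 ≡ 1 (mod 4), so quadratic reciprocity gives (73/7433) = (7433/73). Reduce: 7433 ≡ 60 (mod 73). Now have (60/73).
Factor out 2: 60 = 2^2·15. Since 73 ≡ 1 (mod 8), (2/73) = +1, and (2/73)^2 = +1. Now have (15/73).
73 ≡ 1 (mod 4), so quadratic reciprocity gives (15/73) = (73/15). Reduce: 73 ≡ 13 (mod 15). Now have (13/15).
13 ≡ 1 (mod 4), so quadratic reciprocity gives (13/15) = (15/13). Reduce: 15 ≡ 2 (mod 13). Now have (2/13).
Factor out 2: 2 = 2. Since 13 ≡ 5 (mod 8), (2/13) = -1. Now have -(1/13).
(1/13) = 1. Collecting the sign factors: -1.
(-1168/7433) = -1, and 7433 is prime, so -1168 is not a quadratic residue mod 7433.

no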